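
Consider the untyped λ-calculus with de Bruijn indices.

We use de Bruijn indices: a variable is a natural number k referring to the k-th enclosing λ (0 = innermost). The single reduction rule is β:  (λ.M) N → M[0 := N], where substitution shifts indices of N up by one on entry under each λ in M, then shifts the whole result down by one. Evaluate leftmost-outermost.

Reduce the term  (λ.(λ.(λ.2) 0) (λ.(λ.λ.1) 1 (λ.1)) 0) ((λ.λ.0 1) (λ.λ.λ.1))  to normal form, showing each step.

Answer: normal form = λ.λ.1  (in 8 steps)

Reduction:
  start: (λ.(λ.(λ.2) 0) (λ.(λ.λ.1) 1 (λ.1)) 0) ((λ.λ.0 1) (λ.λ.λ.1))
  →1  (λ.(λ.(λ.λ.0 1) (λ.λ.λ.1)) 0) (λ.(λ.λ.1) ((λ.λ.0 1) (λ.λ.λ.1)) (λ.1)) ((λ.λ.0 1) (λ.λ.λ.1))
  →2  (λ.(λ.λ.0 1) (λ.λ.λ.1)) (λ.(λ.λ.1) ((λ.λ.0 1) (λ.λ.λ.1)) (λ.1)) ((λ.λ.0 1) (λ.λ.λ.1))
  →3  (λ.λ.0 1) (λ.λ.λ.1) ((λ.λ.0 1) (λ.λ.λ.1))
  →4  (λ.0 (λ.λ.λ.1)) ((λ.λ.0 1) (λ.λ.λ.1))
  →5  (λ.λ.0 1) (λ.λ.λ.1) (λ.λ.λ.1)
  →6  (λ.0 (λ.λ.λ.1)) (λ.λ.λ.1)
  →7  (λ.λ.λ.1) (λ.λ.λ.1)
  →8  λ.λ.1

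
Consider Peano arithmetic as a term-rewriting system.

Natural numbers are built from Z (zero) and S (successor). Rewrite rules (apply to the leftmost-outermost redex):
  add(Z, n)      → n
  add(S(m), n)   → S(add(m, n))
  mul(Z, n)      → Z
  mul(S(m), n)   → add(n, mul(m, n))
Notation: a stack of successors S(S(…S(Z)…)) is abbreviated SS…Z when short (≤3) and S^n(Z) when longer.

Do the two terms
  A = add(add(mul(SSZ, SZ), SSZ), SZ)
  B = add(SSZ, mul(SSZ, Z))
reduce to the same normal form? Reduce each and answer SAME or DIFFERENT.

Term A:
  start: add(add(mul(SSZ, SZ), SSZ), SZ)
  [1] add(add(add(SZ, mul(SZ, SZ)), SSZ), SZ)
  [2] add(add(S(add(Z, mul(SZ, SZ))), SSZ), SZ)
  [3] add(S(add(add(Z, mul(SZ, SZ)), SSZ)), SZ)
  [4] S(add(add(add(Z, mul(SZ, SZ)), SSZ), SZ))
  [5] S(add(add(mul(SZ, SZ), SSZ), SZ))
  [6] S(add(add(add(SZ, mul(Z, SZ)), SSZ), SZ))
  [7] S(add(add(S(add(Z, mul(Z, SZ))), SSZ), SZ))
  [8] S(add(S(add(add(Z, mul(Z, SZ)), SSZ)), SZ))
  [9] S(S(add(add(add(Z, mul(Z, SZ)), SSZ), SZ)))
  [10] S(S(add(add(mul(Z, SZ), SSZ), SZ)))
  [11] S(S(add(add(Z, SSZ), SZ)))
  [12] S(S(add(SSZ, SZ)))
  [13] S(S(S(add(SZ, SZ))))
  [14] S(S(S(S(add(Z, SZ)))))
  [15] S^5(Z)

Term B:
  start: add(SSZ, mul(SSZ, Z))
  [1] S(add(SZ, mul(SSZ, Z)))
  [2] S(S(add(Z, mul(SSZ, Z))))
  [3] S(S(mul(SSZ, Z)))
  [4] S(S(add(Z, mul(SZ, Z))))
  [5] S(S(mul(SZ, Z)))
  [6] S(S(add(Z, mul(Z, Z))))
  [7] S(S(mul(Z, Z)))
  [8] SSZ

Answer: DIFFERENT — A ⇓ S^5(Z), B ⇓ SSZ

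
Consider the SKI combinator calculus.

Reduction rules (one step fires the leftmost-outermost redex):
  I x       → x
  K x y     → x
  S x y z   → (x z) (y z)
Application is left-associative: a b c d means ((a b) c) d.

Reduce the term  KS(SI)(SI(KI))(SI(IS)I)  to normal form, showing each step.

Answer: normal form = S(SI(KI))(SI)  (in 5 steps)

Reduction:
  start: KS(SI)(SI(KI))(SI(IS)I)
  [1] S(SI(KI))(SI(IS)I)
  [2] S(SI(KI))(II(ISI))
  [3] S(SI(KI))(I(ISI))
  [4] S(SI(KI))(ISI)
  [5] S(SI(KI))(SI)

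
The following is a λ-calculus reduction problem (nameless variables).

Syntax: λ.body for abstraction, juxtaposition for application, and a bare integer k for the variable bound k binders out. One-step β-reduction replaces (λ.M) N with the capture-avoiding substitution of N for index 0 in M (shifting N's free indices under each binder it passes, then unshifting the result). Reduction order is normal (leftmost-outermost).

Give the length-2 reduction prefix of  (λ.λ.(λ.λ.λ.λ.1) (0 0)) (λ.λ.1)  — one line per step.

  start: (λ.λ.(λ.λ.λ.λ.1) (0 0)) (λ.λ.1)
  [1] λ.(λ.λ.λ.λ.1) (0 0)
  [2] λ.λ.λ.λ.1

Answer: after 2 steps: λ.λ.λ.λ.1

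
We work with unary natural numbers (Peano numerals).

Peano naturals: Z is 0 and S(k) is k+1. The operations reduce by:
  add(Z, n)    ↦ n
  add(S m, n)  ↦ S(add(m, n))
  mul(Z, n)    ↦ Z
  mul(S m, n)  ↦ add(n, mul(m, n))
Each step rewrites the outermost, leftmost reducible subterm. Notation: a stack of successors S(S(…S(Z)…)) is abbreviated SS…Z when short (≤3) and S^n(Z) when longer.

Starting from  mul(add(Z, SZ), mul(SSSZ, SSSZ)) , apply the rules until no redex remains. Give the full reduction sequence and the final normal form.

  start: mul(add(Z, SZ), mul(SSSZ, SSSZ))
  [1] mul(SZ, mul(SSSZ, SSSZ))
  [2] add(mul(SSSZ, SSSZ), mul(Z, mul(SSSZ, SSSZ)))
  [3] add(add(SSSZ, mul(SSZ, SSSZ)), mul(Z, mul(SSSZ, SSSZ)))
  [4] add(S(add(SSZ, mul(SSZ, SSSZ))), mul(Z, mul(SSSZ, SSSZ)))
  [5] S(add(add(SSZ, mul(SSZ, SSSZ)), mul(Z, mul(SSSZ, SSSZ))))
  [6] S(add(S(add(SZ, mul(SSZ, SSSZ))), mul(Z, mul(SSSZ, SSSZ))))
  [7] S(S(add(add(SZ, mul(SSZ, SSSZ)), mul(Z, mul(SSSZ, SSSZ)))))
  [8] S(S(add(S(add(Z, mul(SSZ, SSSZ))), mul(Z, mul(SSSZ, SSSZ)))))
  [9] S(S(S(add(add(Z, mul(SSZ, SSSZ)), mul(Z, mul(SSSZ, SSSZ))))))
  [10] S(S(S(add(mul(SSZ, SSSZ), mul(Z, mul(SSSZ, SSSZ))))))
  [11] S(S(S(add(add(SSSZ, mul(SZ, SSSZ)), mul(Z, mul(SSSZ, SSSZ))))))
  [12] S(S(S(add(S(add(SSZ, mul(SZ, SSSZ))), mul(Z, mul(SSSZ, SSSZ))))))
  [13] S(S(S(S(add(add(SSZ, mul(SZ, SSSZ)), mul(Z, mul(SSSZ, SSSZ)))))))
  [14] S(S(S(S(add(S(add(SZ, mul(SZ, SSSZ))), mul(Z, mul(SSSZ, SSSZ)))))))
  [15] S(S(S(S(S(add(add(SZ, mul(SZ, SSSZ)), mul(Z, mul(SSSZ, SSSZ))))))))
  [16] S(S(S(S(S(add(S(add(Z, mul(SZ, SSSZ))), mul(Z, mul(SSSZ, SSSZ))))))))
  [17] S(S(S(S(S(S(add(add(Z, mul(SZ, SSSZ)), mul(Z, mul(SSSZ, SSSZ)))))))))
  [18] S(S(S(S(S(S(add(mul(SZ, SSSZ), mul(Z, mul(SSSZ, SSSZ)))))))))
  [19] S(S(S(S(S(S(add(add(SSSZ, mul(Z, SSSZ)), mul(Z, mul(SSSZ, SSSZ)))))))))
  [20] S(S(S(S(S(S(add(S(add(SSZ, mul(Z, SSSZ))), mul(Z, mul(SSSZ, SSSZ)))))))))
  [21] S(S(S(S(S(S(S(add(add(SSZ, mul(Z, SSSZ)), mul(Z, mul(SSSZ, SSSZ))))))))))
  [22] S(S(S(S(S(S(S(add(S(add(SZ, mul(Z, SSSZ))), mul(Z, mul(SSSZ, SSSZ))))))))))
  [23] S(S(S(S(S(S(S(S(add(add(SZ, mul(Z, SSSZ)), mul(Z, mul(SSSZ, SSSZ)))))))))))
  [24] S(S(S(S(S(S(S(S(add(S(add(Z, mul(Z, SSSZ))), mul(Z, mul(SSSZ, SSSZ)))))))))))
  [25] S(S(S(S(S(S(S(S(S(add(add(Z, mul(Z, SSSZ)), mul(Z, mul(SSSZ, SSSZ))))))))))))
  [26] S(S(S(S(S(S(S(S(S(add(mul(Z, SSSZ), mul(Z, mul(SSSZ, SSSZ))))))))))))
  [27] S(S(S(S(S(S(S(S(S(add(Z, mul(Z, mul(SSSZ, SSSZ))))))))))))
  [28] S(S(S(S(S(S(S(S(S(mul(Z, mul(SSSZ, SSSZ)))))))))))
  [29] S^9(Z)

Answer: normal form = S^9(Z)  (in 29 steps)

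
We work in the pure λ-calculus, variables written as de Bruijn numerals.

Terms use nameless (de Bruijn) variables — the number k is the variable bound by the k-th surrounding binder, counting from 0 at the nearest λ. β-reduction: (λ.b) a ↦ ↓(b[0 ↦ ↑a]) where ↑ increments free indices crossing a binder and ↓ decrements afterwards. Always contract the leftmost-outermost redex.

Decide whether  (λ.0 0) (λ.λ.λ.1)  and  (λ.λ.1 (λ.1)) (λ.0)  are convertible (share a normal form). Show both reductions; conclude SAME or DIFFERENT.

Answer: SAME — A ⇓ λ.λ.1, B ⇓ λ.λ.1

Derivation:
Term A:
  start: (λ.0 0) (λ.λ.λ.1)
  [1] (λ.λ.λ.1) (λ.λ.λ.1)
  [2] λ.λ.1

Term B:
  start: (λ.λ.1 (λ.1)) (λ.0)
  [1] λ.(λ.0) (λ.1)
  [2] λ.λ.1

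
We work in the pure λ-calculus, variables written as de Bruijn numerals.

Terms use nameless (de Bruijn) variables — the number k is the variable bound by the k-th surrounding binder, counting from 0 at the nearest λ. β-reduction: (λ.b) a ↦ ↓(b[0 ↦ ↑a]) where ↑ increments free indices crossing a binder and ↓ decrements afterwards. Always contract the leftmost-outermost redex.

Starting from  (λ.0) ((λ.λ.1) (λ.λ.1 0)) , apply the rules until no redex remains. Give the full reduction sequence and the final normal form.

  start: (λ.0) ((λ.λ.1) (λ.λ.1 0))
  →1  (λ.λ.1) (λ.λ.1 0)
  →2  λ.λ.λ.1 0

Answer: normal form = λ.λ.λ.1 0  (in 2 steps)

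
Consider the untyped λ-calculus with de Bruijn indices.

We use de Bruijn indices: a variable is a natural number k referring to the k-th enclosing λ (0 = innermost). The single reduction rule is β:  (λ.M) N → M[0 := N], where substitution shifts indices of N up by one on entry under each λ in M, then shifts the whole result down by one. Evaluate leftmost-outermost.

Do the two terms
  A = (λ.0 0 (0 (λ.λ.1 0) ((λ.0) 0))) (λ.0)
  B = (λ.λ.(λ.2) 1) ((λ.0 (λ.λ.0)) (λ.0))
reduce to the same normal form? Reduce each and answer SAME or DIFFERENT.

Answer: DIFFERENT — A ⇓ λ.0, B ⇓ λ.λ.λ.0

Derivation:
Term A:
  start: (λ.0 0 (0 (λ.λ.1 0) ((λ.0) 0))) (λ.0)
  →1  (λ.0) (λ.0) ((λ.0) (λ.λ.1 0) ((λ.0) (λ.0)))
  →2  (λ.0) ((λ.0) (λ.λ.1 0) ((λ.0) (λ.0)))
  →3  (λ.0) (λ.λ.1 0) ((λ.0) (λ.0))
  →4  (λ.λ.1 0) ((λ.0) (λ.0))
  →5  λ.(λ.0) (λ.0) 0
  →6  λ.(λ.0) 0
  →7  λ.0

Term B:
  start: (λ.λ.(λ.2) 1) ((λ.0 (λ.λ.0)) (λ.0))
  →1  λ.(λ.(λ.0 (λ.λ.0)) (λ.0)) ((λ.0 (λ.λ.0)) (λ.0))
  →2  λ.(λ.0 (λ.λ.0)) (λ.0)
  →3  λ.(λ.0) (λ.λ.0)
  →4  λ.λ.λ.0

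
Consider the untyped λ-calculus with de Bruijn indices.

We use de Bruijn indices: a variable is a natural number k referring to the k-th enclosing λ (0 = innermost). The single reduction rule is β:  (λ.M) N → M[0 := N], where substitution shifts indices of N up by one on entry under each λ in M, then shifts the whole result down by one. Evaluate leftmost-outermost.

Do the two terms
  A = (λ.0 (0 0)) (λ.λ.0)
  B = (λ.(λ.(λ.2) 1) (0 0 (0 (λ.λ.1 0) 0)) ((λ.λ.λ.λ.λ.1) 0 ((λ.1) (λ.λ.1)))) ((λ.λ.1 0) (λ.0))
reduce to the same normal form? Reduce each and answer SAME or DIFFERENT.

Answer: DIFFERENT — A ⇓ λ.0, B ⇓ λ.λ.λ.1

Derivation:
Term A:
  start: (λ.0 (0 0)) (λ.λ.0)
  →1  (λ.λ.0) ((λ.λ.0) (λ.λ.0))
  →2  λ.0

Term B:
  start: (λ.(λ.(λ.2) 1) (0 0 (0 (λ.λ.1 0) 0)) ((λ.λ.λ.λ.λ.1) 0 ((λ.1) (λ.λ.1)))) ((λ.λ.1 0) (λ.0))
  →1  (λ.(λ.(λ.λ.1 0) (λ.0)) ((λ.λ.1 0) (λ.0))) ((λ.λ.1 0) (λ.0) ((λ.λ.1 0) (λ.0)) ((λ.λ.1 0) (λ.0) (λ.λ.1 0) ((λ.λ.1 0) (λ.0)))) ((λ.λ.λ.λ.λ.1) ((λ.λ.1 0) (λ.0)) ((λ.(λ.λ.1 0) (λ.0)) (λ.λ.1)))
  →2  (λ.(λ.λ.1 0) (λ.0)) ((λ.λ.1 0) (λ.0)) ((λ.λ.λ.λ.λ.1) ((λ.λ.1 0) (λ.0)) ((λ.(λ.λ.1 0) (λ.0)) (λ.λ.1)))
  →3  (λ.λ.1 0) (λ.0) ((λ.λ.λ.λ.λ.1) ((λ.λ.1 0) (λ.0)) ((λ.(λ.λ.1 0) (λ.0)) (λ.λ.1)))
  →4  (λ.(λ.0) 0) ((λ.λ.λ.λ.λ.1) ((λ.λ.1 0) (λ.0)) ((λ.(λ.λ.1 0) (λ.0)) (λ.λ.1)))
  →5  (λ.0) ((λ.λ.λ.λ.λ.1) ((λ.λ.1 0) (λ.0)) ((λ.(λ.λ.1 0) (λ.0)) (λ.λ.1)))
  →6  (λ.λ.λ.λ.λ.1) ((λ.λ.1 0) (λ.0)) ((λ.(λ.λ.1 0) (λ.0)) (λ.λ.1))
  →7  (λ.λ.λ.λ.1) ((λ.(λ.λ.1 0) (λ.0)) (λ.λ.1))
  →8  λ.λ.λ.1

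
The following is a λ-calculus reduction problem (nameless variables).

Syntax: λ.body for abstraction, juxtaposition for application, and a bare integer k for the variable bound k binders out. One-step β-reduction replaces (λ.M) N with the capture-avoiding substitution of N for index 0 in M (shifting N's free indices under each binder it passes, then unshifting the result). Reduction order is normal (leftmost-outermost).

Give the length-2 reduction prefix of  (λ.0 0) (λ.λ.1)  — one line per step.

Answer: after 2 steps: λ.λ.λ.1

Working:
  start: (λ.0 0) (λ.λ.1)
  →1  (λ.λ.1) (λ.λ.1)
  →2  λ.λ.λ.1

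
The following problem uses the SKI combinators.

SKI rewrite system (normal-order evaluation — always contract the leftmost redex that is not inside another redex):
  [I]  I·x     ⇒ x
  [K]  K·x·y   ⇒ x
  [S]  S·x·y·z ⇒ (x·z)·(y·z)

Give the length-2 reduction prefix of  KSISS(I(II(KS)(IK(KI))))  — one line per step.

Answer: after 2 steps: S(I(II(KS)(IK(KI))))(S(I(II(KS)(IK(KI)))))

Reduction:
  start: KSISS(I(II(KS)(IK(KI))))
  →1  SSS(I(II(KS)(IK(KI))))
  →2  S(I(II(KS)(IK(KI))))(S(I(II(KS)(IK(KI)))))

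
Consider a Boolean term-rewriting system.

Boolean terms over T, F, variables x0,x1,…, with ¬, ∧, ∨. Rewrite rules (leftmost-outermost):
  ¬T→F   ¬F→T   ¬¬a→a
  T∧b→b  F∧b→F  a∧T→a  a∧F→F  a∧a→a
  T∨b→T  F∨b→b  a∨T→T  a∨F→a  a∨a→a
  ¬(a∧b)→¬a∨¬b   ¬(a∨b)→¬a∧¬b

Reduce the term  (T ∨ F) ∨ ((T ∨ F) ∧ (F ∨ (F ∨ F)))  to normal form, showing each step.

Answer: normal form = T  (in 2 steps)

Reduction:
  start: (T ∨ F) ∨ ((T ∨ F) ∧ (F ∨ (F ∨ F)))
  step 1: T ∨ ((T ∨ F) ∧ (F ∨ (F ∨ F)))
  step 2: T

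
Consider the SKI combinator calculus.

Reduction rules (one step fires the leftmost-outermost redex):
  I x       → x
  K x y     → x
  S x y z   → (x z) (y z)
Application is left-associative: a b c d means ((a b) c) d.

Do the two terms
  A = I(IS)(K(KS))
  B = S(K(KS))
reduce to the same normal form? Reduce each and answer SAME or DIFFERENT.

Answer: SAME — A ⇓ S(K(KS)), B ⇓ S(K(KS))

Working:
Term A:
  start: I(IS)(K(KS))
  →1  IS(K(KS))
  →2  S(K(KS))

Term B:
  start: S(K(KS))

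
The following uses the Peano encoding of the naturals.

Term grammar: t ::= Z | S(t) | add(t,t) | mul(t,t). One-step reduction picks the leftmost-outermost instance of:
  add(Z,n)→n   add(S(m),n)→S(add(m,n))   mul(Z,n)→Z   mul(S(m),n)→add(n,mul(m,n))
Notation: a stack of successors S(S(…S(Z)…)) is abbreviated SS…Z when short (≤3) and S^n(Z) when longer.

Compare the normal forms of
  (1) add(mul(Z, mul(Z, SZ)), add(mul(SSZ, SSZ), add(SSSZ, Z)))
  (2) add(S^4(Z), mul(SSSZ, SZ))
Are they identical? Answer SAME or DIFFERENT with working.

Term A:
  start: add(mul(Z, mul(Z, SZ)), add(mul(SSZ, SSZ), add(SSSZ, Z)))
  →1  add(Z, add(mul(SSZ, SSZ), add(SSSZ, Z)))
  →2  add(mul(SSZ, SSZ), add(SSSZ, Z))
  →3  add(add(SSZ, mul(SZ, SSZ)), add(SSSZ, Z))
  →4  add(S(add(SZ, mul(SZ, SSZ))), add(SSSZ, Z))
  →5  S(add(add(SZ, mul(SZ, SSZ)), add(SSSZ, Z)))
  →6  S(add(S(add(Z, mul(SZ, SSZ))), add(SSSZ, Z)))
  →7  S(S(add(add(Z, mul(SZ, SSZ)), add(SSSZ, Z))))
  →8  S(S(add(mul(SZ, SSZ), add(SSSZ, Z))))
  →9  S(S(add(add(SSZ, mul(Z, SSZ)), add(SSSZ, Z))))
  →10  S(S(add(S(add(SZ, mul(Z, SSZ))), add(SSSZ, Z))))
  →11  S(S(S(add(add(SZ, mul(Z, SSZ)), add(SSSZ, Z)))))
  →12  S(S(S(add(S(add(Z, mul(Z, SSZ))), add(SSSZ, Z)))))
  →13  S(S(S(S(add(add(Z, mul(Z, SSZ)), add(SSSZ, Z))))))
  →14  S(S(S(S(add(mul(Z, SSZ), add(SSSZ, Z))))))
  →15  S(S(S(S(add(Z, add(SSSZ, Z))))))
  →16  S(S(S(S(add(SSSZ, Z)))))
  →17  S(S(S(S(S(add(SSZ, Z))))))
  →18  S(S(S(S(S(S(add(SZ, Z)))))))
  →19  S(S(S(S(S(S(S(add(Z, Z))))))))
  →20  S^7(Z)

Term B:
  start: add(S^4(Z), mul(SSSZ, SZ))
  →1  S(add(SSSZ, mul(SSSZ, SZ)))
  →2  S(S(add(SSZ, mul(SSSZ, SZ))))
  →3  S(S(S(add(SZ, mul(SSSZ, SZ)))))
  →4  S(S(S(S(add(Z, mul(SSSZ, SZ))))))
  →5  S(S(S(S(mul(SSSZ, SZ)))))
  →6  S(S(S(S(add(SZ, mul(SSZ, SZ))))))
  →7  S(S(S(S(S(add(Z, mul(SSZ, SZ)))))))
  →8  S(S(S(S(S(mul(SSZ, SZ))))))
  →9  S(S(S(S(S(add(SZ, mul(SZ, SZ)))))))
  →10  S(S(S(S(S(S(add(Z, mul(SZ, SZ))))))))
  →11  S(S(S(S(S(S(mul(SZ, SZ)))))))
  →12  S(S(S(S(S(S(add(SZ, mul(Z, SZ))))))))
  →13  S(S(S(S(S(S(S(add(Z, mul(Z, SZ)))))))))
  →14  S(S(S(S(S(S(S(mul(Z, SZ))))))))
  →15  S^7(Z)

Answer: SAME — A ⇓ S^7(Z), B ⇓ S^7(Z)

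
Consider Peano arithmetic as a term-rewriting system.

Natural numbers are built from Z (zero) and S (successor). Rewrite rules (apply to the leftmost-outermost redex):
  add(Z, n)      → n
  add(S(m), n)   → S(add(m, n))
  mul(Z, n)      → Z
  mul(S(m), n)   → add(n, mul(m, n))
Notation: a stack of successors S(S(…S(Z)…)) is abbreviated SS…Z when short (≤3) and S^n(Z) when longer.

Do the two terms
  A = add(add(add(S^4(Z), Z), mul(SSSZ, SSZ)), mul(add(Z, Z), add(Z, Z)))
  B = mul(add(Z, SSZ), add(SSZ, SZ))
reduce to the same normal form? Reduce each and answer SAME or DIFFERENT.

Term A:
  start: add(add(add(S^4(Z), Z), mul(SSSZ, SSZ)), mul(add(Z, Z), add(Z, Z)))
  step 1: add(add(S(add(SSSZ, Z)), mul(SSSZ, SSZ)), mul(add(Z, Z), add(Z, Z)))
  step 2: add(S(add(add(SSSZ, Z), mul(SSSZ, SSZ))), mul(add(Z, Z), add(Z, Z)))
  step 3: S(add(add(add(SSSZ, Z), mul(SSSZ, SSZ)), mul(add(Z, Z), add(Z, Z))))
  step 4: S(add(add(S(add(SSZ, Z)), mul(SSSZ, SSZ)), mul(add(Z, Z), add(Z, Z))))
  step 5: S(add(S(add(add(SSZ, Z), mul(SSSZ, SSZ))), mul(add(Z, Z), add(Z, Z))))
  step 6: S(S(add(add(add(SSZ, Z), mul(SSSZ, SSZ)), mul(add(Z, Z), add(Z, Z)))))
  step 7: S(S(add(add(S(add(SZ, Z)), mul(SSSZ, SSZ)), mul(add(Z, Z), add(Z, Z)))))
  step 8: S(S(add(S(add(add(SZ, Z), mul(SSSZ, SSZ))), mul(add(Z, Z), add(Z, Z)))))
  step 9: S(S(S(add(add(add(SZ, Z), mul(SSSZ, SSZ)), mul(add(Z, Z), add(Z, Z))))))
  step 10: S(S(S(add(add(S(add(Z, Z)), mul(SSSZ, SSZ)), mul(add(Z, Z), add(Z, Z))))))
  step 11: S(S(S(add(S(add(add(Z, Z), mul(SSSZ, SSZ))), mul(add(Z, Z), add(Z, Z))))))
  step 12: S(S(S(S(add(add(add(Z, Z), mul(SSSZ, SSZ)), mul(add(Z, Z), add(Z, Z)))))))
  step 13: S(S(S(S(add(add(Z, mul(SSSZ, SSZ)), mul(add(Z, Z), add(Z, Z)))))))
  step 14: S(S(S(S(add(mul(SSSZ, SSZ), mul(add(Z, Z), add(Z, Z)))))))
  step 15: S(S(S(S(add(add(SSZ, mul(SSZ, SSZ)), mul(add(Z, Z), add(Z, Z)))))))
  step 16: S(S(S(S(add(S(add(SZ, mul(SSZ, SSZ))), mul(add(Z, Z), add(Z, Z)))))))
  step 17: S(S(S(S(S(add(add(SZ, mul(SSZ, SSZ)), mul(add(Z, Z), add(Z, Z))))))))
  step 18: S(S(S(S(S(add(S(add(Z, mul(SSZ, SSZ))), mul(add(Z, Z), add(Z, Z))))))))
  step 19: S(S(S(S(S(S(add(add(Z, mul(SSZ, SSZ)), mul(add(Z, Z), add(Z, Z)))))))))
  step 20: S(S(S(S(S(S(add(mul(SSZ, SSZ), mul(add(Z, Z), add(Z, Z)))))))))
  step 21: S(S(S(S(S(S(add(add(SSZ, mul(SZ, SSZ)), mul(add(Z, Z), add(Z, Z)))))))))
  step 22: S(S(S(S(S(S(add(S(add(SZ, mul(SZ, SSZ))), mul(add(Z, Z), add(Z, Z)))))))))
  step 23: S(S(S(S(S(S(S(add(add(SZ, mul(SZ, SSZ)), mul(add(Z, Z), add(Z, Z))))))))))
  step 24: S(S(S(S(S(S(S(add(S(add(Z, mul(SZ, SSZ))), mul(add(Z, Z), add(Z, Z))))))))))
  step 25: S(S(S(S(S(S(S(S(add(add(Z, mul(SZ, SSZ)), mul(add(Z, Z), add(Z, Z)))))))))))
  step 26: S(S(S(S(S(S(S(S(add(mul(SZ, SSZ), mul(add(Z, Z), add(Z, Z)))))))))))
  step 27: S(S(S(S(S(S(S(S(add(add(SSZ, mul(Z, SSZ)), mul(add(Z, Z), add(Z, Z)))))))))))
  step 28: S(S(S(S(S(S(S(S(add(S(add(SZ, mul(Z, SSZ))), mul(add(Z, Z), add(Z, Z)))))))))))
  step 29: S(S(S(S(S(S(S(S(S(add(add(SZ, mul(Z, SSZ)), mul(add(Z, Z), add(Z, Z))))))))))))
  step 30: S(S(S(S(S(S(S(S(S(add(S(add(Z, mul(Z, SSZ))), mul(add(Z, Z), add(Z, Z))))))))))))
  step 31: S(S(S(S(S(S(S(S(S(S(add(add(Z, mul(Z, SSZ)), mul(add(Z, Z), add(Z, Z)))))))))))))
  step 32: S(S(S(S(S(S(S(S(S(S(add(mul(Z, SSZ), mul(add(Z, Z), add(Z, Z)))))))))))))
  step 33: S(S(S(S(S(S(S(S(S(S(add(Z, mul(add(Z, Z), add(Z, Z)))))))))))))
  step 34: S(S(S(S(S(S(S(S(S(S(mul(add(Z, Z), add(Z, Z))))))))))))
  step 35: S(S(S(S(S(S(S(S(S(S(mul(Z, add(Z, Z))))))))))))
  step 36: S^10(Z)

Term B:
  start: mul(add(Z, SSZ), add(SSZ, SZ))
  step 1: mul(SSZ, add(SSZ, SZ))
  step 2: add(add(SSZ, SZ), mul(SZ, add(SSZ, SZ)))
  step 3: add(S(add(SZ, SZ)), mul(SZ, add(SSZ, SZ)))
  step 4: S(add(add(SZ, SZ), mul(SZ, add(SSZ, SZ))))
  step 5: S(add(S(add(Z, SZ)), mul(SZ, add(SSZ, SZ))))
  step 6: S(S(add(add(Z, SZ), mul(SZ, add(SSZ, SZ)))))
  step 7: S(S(add(SZ, mul(SZ, add(SSZ, SZ)))))
  step 8: S(S(S(add(Z, mul(SZ, add(SSZ, SZ))))))
  step 9: S(S(S(mul(SZ, add(SSZ, SZ)))))
  step 10: S(S(S(add(add(SSZ, SZ), mul(Z, add(SSZ, SZ))))))
  step 11: S(S(S(add(S(add(SZ, SZ)), mul(Z, add(SSZ, SZ))))))
  step 12: S(S(S(S(add(add(SZ, SZ), mul(Z, add(SSZ, SZ)))))))
  step 13: S(S(S(S(add(S(add(Z, SZ)), mul(Z, add(SSZ, SZ)))))))
  step 14: S(S(S(S(S(add(add(Z, SZ), mul(Z, add(SSZ, SZ))))))))
  step 15: S(S(S(S(S(add(SZ, mul(Z, add(SSZ, SZ))))))))
  step 16: S(S(S(S(S(S(add(Z, mul(Z, add(SSZ, SZ)))))))))
  step 17: S(S(S(S(S(S(mul(Z, add(SSZ, SZ))))))))
  step 18: S^6(Z)

Answer: DIFFERENT — A ⇓ S^10(Z), B ⇓ S^6(Z)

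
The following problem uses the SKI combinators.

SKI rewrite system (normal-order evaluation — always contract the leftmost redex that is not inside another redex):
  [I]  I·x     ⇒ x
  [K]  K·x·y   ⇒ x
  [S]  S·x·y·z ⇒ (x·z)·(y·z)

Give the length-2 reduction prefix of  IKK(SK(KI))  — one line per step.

  start: IKK(SK(KI))
  [1] KK(SK(KI))
  [2] K

Answer: after 2 steps: K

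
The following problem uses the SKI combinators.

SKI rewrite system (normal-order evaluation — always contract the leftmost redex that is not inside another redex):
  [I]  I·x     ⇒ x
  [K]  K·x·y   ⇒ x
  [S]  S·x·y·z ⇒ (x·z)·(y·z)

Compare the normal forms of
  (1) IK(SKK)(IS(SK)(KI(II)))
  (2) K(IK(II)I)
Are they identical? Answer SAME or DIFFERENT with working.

Term A:
  start: IK(SKK)(IS(SK)(KI(II)))
  →1  K(SKK)(IS(SK)(KI(II)))
  →2  SKK

Term B:
  start: K(IK(II)I)
  →1  K(K(II)I)
  →2  K(II)
  →3  KI

Answer: DIFFERENT — A ⇓ SKK, B ⇓ KI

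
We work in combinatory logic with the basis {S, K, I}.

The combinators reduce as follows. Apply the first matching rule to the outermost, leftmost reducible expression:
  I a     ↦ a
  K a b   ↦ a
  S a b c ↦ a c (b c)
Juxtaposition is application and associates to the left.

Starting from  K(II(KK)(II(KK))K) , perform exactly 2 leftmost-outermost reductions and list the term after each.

Answer: after 2 steps: K(KK(II(KK))K)

Derivation:
  start: K(II(KK)(II(KK))K)
  step 1: K(I(KK)(II(KK))K)
  step 2: K(KK(II(KK))K)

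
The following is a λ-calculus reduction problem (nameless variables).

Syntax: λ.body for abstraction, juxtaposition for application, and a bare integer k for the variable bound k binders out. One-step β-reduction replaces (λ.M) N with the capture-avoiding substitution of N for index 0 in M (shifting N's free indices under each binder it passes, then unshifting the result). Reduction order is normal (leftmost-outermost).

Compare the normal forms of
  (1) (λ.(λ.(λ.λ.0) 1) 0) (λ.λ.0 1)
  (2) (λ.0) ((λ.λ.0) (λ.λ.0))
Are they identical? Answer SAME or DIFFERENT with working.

Answer: SAME — A ⇓ λ.0, B ⇓ λ.0

Working:
Term A:
  start: (λ.(λ.(λ.λ.0) 1) 0) (λ.λ.0 1)
  [1] (λ.(λ.λ.0) (λ.λ.0 1)) (λ.λ.0 1)
  [2] (λ.λ.0) (λ.λ.0 1)
  [3] λ.0

Term B:
  start: (λ.0) ((λ.λ.0) (λ.λ.0))
  [1] (λ.λ.0) (λ.λ.0)
  [2] λ.0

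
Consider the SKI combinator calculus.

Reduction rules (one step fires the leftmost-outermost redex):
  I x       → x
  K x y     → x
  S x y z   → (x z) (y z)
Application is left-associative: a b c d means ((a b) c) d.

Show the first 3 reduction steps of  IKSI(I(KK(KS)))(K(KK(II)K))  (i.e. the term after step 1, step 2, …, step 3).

Answer: after 3 steps: S(KK(KS))(K(KK(II)K))

Reduction:
  start: IKSI(I(KK(KS)))(K(KK(II)K))
  [1] KSI(I(KK(KS)))(K(KK(II)K))
  [2] S(I(KK(KS)))(K(KK(II)K))
  [3] S(KK(KS))(K(KK(II)K))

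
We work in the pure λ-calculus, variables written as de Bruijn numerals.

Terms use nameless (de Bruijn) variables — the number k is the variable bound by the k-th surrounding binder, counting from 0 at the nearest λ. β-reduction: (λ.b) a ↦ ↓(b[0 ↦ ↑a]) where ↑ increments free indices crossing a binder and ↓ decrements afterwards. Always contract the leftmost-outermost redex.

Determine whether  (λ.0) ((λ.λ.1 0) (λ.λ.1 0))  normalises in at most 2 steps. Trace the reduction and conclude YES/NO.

Answer: NO — after 2 steps the term is λ.(λ.λ.1 0) 0, not yet normal

Reduction:
  start: (λ.0) ((λ.λ.1 0) (λ.λ.1 0))
  →1  (λ.λ.1 0) (λ.λ.1 0)
  →2  λ.(λ.λ.1 0) 0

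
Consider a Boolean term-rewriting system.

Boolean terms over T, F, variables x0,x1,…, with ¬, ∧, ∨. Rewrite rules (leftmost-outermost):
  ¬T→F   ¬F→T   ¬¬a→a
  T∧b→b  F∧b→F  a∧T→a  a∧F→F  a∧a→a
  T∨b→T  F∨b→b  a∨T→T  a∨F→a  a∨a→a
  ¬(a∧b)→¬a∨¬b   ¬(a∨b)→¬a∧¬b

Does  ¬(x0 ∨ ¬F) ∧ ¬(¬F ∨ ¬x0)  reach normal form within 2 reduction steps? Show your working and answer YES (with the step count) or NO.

Answer: NO — after 2 steps the term is (¬x0 ∧ F) ∧ ¬(¬F ∨ ¬x0), not yet normal

Reduction:
  start: ¬(x0 ∨ ¬F) ∧ ¬(¬F ∨ ¬x0)
  →1  (¬x0 ∧ ¬¬F) ∧ ¬(¬F ∨ ¬x0)
  →2  (¬x0 ∧ F) ∧ ¬(¬F ∨ ¬x0)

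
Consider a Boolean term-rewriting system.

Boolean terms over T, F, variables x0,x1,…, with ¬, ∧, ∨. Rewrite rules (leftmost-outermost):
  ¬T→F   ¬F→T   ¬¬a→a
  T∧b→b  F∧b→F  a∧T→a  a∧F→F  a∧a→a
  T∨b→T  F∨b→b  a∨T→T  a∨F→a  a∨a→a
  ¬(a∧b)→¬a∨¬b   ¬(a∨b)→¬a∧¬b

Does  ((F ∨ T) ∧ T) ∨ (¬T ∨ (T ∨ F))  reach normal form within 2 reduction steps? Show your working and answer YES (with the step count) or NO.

Answer: NO — after 2 steps the term is T ∨ (¬T ∨ (T ∨ F)), not yet normal

Derivation:
  start: ((F ∨ T) ∧ T) ∨ (¬T ∨ (T ∨ F))
  →1  (F ∨ T) ∨ (¬T ∨ (T ∨ F))
  →2  T ∨ (¬T ∨ (T ∨ F))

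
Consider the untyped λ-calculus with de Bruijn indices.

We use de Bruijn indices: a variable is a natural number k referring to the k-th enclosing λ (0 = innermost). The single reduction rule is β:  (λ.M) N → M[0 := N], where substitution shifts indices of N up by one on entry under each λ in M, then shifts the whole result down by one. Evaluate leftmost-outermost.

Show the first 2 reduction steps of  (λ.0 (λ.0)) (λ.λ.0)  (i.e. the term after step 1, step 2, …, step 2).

Answer: after 2 steps: λ.0

Working:
  start: (λ.0 (λ.0)) (λ.λ.0)
  →1  (λ.λ.0) (λ.0)
  →2  λ.0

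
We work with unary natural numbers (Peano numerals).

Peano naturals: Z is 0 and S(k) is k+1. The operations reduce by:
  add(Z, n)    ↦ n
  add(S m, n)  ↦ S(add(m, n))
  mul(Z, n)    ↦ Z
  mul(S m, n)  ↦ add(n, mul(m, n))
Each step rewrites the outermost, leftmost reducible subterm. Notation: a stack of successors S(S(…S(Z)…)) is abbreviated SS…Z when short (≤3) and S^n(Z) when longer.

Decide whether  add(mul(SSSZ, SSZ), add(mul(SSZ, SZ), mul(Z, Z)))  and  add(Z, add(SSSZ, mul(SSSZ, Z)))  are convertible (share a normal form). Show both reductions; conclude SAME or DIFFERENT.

Term A:
  start: add(mul(SSSZ, SSZ), add(mul(SSZ, SZ), mul(Z, Z)))
  [1] add(add(SSZ, mul(SSZ, SSZ)), add(mul(SSZ, SZ), mul(Z, Z)))
  [2] add(S(add(SZ, mul(SSZ, SSZ))), add(mul(SSZ, SZ), mul(Z, Z)))
  [3] S(add(add(SZ, mul(SSZ, SSZ)), add(mul(SSZ, SZ), mul(Z, Z))))
  [4] S(add(S(add(Z, mul(SSZ, SSZ))), add(mul(SSZ, SZ), mul(Z, Z))))
  [5] S(S(add(add(Z, mul(SSZ, SSZ)), add(mul(SSZ, SZ), mul(Z, Z)))))
  [6] S(S(add(mul(SSZ, SSZ), add(mul(SSZ, SZ), mul(Z, Z)))))
  [7] S(S(add(add(SSZ, mul(SZ, SSZ)), add(mul(SSZ, SZ), mul(Z, Z)))))
  [8] S(S(add(S(add(SZ, mul(SZ, SSZ))), add(mul(SSZ, SZ), mul(Z, Z)))))
  [9] S(S(S(add(add(SZ, mul(SZ, SSZ)), add(mul(SSZ, SZ), mul(Z, Z))))))
  [10] S(S(S(add(S(add(Z, mul(SZ, SSZ))), add(mul(SSZ, SZ), mul(Z, Z))))))
  [11] S(S(S(S(add(add(Z, mul(SZ, SSZ)), add(mul(SSZ, SZ), mul(Z, Z)))))))
  [12] S(S(S(S(add(mul(SZ, SSZ), add(mul(SSZ, SZ), mul(Z, Z)))))))
  [13] S(S(S(S(add(add(SSZ, mul(Z, SSZ)), add(mul(SSZ, SZ), mul(Z, Z)))))))
  [14] S(S(S(S(add(S(add(SZ, mul(Z, SSZ))), add(mul(SSZ, SZ), mul(Z, Z)))))))
  [15] S(S(S(S(S(add(add(SZ, mul(Z, SSZ)), add(mul(SSZ, SZ), mul(Z, Z))))))))
  [16] S(S(S(S(S(add(S(add(Z, mul(Z, SSZ))), add(mul(SSZ, SZ), mul(Z, Z))))))))
  [17] S(S(S(S(S(S(add(add(Z, mul(Z, SSZ)), add(mul(SSZ, SZ), mul(Z, Z)))))))))
  [18] S(S(S(S(S(S(add(mul(Z, SSZ), add(mul(SSZ, SZ), mul(Z, Z)))))))))
  [19] S(S(S(S(S(S(add(Z, add(mul(SSZ, SZ), mul(Z, Z)))))))))
  [20] S(S(S(S(S(S(add(mul(SSZ, SZ), mul(Z, Z))))))))
  [21] S(S(S(S(S(S(add(add(SZ, mul(SZ, SZ)), mul(Z, Z))))))))
  [22] S(S(S(S(S(S(add(S(add(Z, mul(SZ, SZ))), mul(Z, Z))))))))
  [23] S(S(S(S(S(S(S(add(add(Z, mul(SZ, SZ)), mul(Z, Z)))))))))
  [24] S(S(S(S(S(S(S(add(mul(SZ, SZ), mul(Z, Z)))))))))
  [25] S(S(S(S(S(S(S(add(add(SZ, mul(Z, SZ)), mul(Z, Z)))))))))
  [26] S(S(S(S(S(S(S(add(S(add(Z, mul(Z, SZ))), mul(Z, Z)))))))))
  [27] S(S(S(S(S(S(S(S(add(add(Z, mul(Z, SZ)), mul(Z, Z))))))))))
  [28] S(S(S(S(S(S(S(S(add(mul(Z, SZ), mul(Z, Z))))))))))
  [29] S(S(S(S(S(S(S(S(add(Z, mul(Z, Z))))))))))
  [30] S(S(S(S(S(S(S(S(mul(Z, Z)))))))))
  [31] S^8(Z)

Term B:
  start: add(Z, add(SSSZ, mul(SSSZ, Z)))
  [1] add(SSSZ, mul(SSSZ, Z))
  [2] S(add(SSZ, mul(SSSZ, Z)))
  [3] S(S(add(SZ, mul(SSSZ, Z))))
  [4] S(S(S(add(Z, mul(SSSZ, Z)))))
  [5] S(S(S(mul(SSSZ, Z))))
  [6] S(S(S(add(Z, mul(SSZ, Z)))))
  [7] S(S(S(mul(SSZ, Z))))
  [8] S(S(S(add(Z, mul(SZ, Z)))))
  [9] S(S(S(mul(SZ, Z))))
  [10] S(S(S(add(Z, mul(Z, Z)))))
  [11] S(S(S(mul(Z, Z))))
  [12] SSSZ

Answer: DIFFERENT — A ⇓ S^8(Z), B ⇓ SSSZ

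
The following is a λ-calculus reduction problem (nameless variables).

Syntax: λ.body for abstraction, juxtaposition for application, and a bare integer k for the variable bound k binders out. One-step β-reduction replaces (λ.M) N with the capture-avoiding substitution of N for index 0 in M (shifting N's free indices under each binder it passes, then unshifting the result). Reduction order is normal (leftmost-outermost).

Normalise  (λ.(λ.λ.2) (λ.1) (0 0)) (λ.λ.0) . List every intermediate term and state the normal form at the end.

  start: (λ.(λ.λ.2) (λ.1) (0 0)) (λ.λ.0)
  step 1: (λ.λ.λ.λ.0) (λ.λ.λ.0) ((λ.λ.0) (λ.λ.0))
  step 2: (λ.λ.λ.0) ((λ.λ.0) (λ.λ.0))
  step 3: λ.λ.0

Answer: normal form = λ.λ.0  (in 3 steps)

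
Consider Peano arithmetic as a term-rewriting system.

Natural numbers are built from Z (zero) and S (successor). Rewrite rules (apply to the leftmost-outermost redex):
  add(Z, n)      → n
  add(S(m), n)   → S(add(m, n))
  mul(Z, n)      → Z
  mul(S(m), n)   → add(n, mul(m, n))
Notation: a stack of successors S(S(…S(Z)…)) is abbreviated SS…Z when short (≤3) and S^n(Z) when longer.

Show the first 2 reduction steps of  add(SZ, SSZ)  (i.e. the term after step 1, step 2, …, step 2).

  start: add(SZ, SSZ)
  [1] S(add(Z, SSZ))
  [2] SSSZ

Answer: after 2 steps: SSSZ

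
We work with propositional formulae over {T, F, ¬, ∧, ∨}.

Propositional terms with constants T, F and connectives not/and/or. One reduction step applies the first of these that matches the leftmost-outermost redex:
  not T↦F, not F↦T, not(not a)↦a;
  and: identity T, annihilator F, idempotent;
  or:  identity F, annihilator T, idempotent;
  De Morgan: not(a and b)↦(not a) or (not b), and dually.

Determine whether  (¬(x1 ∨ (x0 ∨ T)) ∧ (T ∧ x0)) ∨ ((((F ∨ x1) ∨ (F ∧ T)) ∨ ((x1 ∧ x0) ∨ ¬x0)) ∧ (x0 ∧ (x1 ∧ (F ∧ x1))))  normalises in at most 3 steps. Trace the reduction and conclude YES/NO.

  start: (¬(x1 ∨ (x0 ∨ T)) ∧ (T ∧ x0)) ∨ ((((F ∨ x1) ∨ (F ∧ T)) ∨ ((x1 ∧ x0) ∨ ¬x0)) ∧ (x0 ∧ (x1 ∧ (F ∧ x1))))
  step 1: ((¬x1 ∧ ¬(x0 ∨ T)) ∧ (T ∧ x0)) ∨ ((((F ∨ x1) ∨ (F ∧ T)) ∨ ((x1 ∧ x0) ∨ ¬x0)) ∧ (x0 ∧ (x1 ∧ (F ∧ x1))))
  step 2: ((¬x1 ∧ (¬x0 ∧ ¬T)) ∧ (T ∧ x0)) ∨ ((((F ∨ x1) ∨ (F ∧ T)) ∨ ((x1 ∧ x0) ∨ ¬x0)) ∧ (x0 ∧ (x1 ∧ (F ∧ x1))))
  step 3: ((¬x1 ∧ (¬x0 ∧ F)) ∧ (T ∧ x0)) ∨ ((((F ∨ x1) ∨ (F ∧ T)) ∨ ((x1 ∧ x0) ∨ ¬x0)) ∧ (x0 ∧ (x1 ∧ (F ∧ x1))))

Answer: NO — after 3 steps the term is ((¬x1 ∧ (¬x0 ∧ F)) ∧ (T ∧ x0)) ∨ ((((F ∨ x1) ∨ (F ∧ T)) ∨ ((x1 ∧ x0) ∨ ¬x0)) ∧ (x0 ∧ (x1 ∧ (F ∧ x1)))), not yet normal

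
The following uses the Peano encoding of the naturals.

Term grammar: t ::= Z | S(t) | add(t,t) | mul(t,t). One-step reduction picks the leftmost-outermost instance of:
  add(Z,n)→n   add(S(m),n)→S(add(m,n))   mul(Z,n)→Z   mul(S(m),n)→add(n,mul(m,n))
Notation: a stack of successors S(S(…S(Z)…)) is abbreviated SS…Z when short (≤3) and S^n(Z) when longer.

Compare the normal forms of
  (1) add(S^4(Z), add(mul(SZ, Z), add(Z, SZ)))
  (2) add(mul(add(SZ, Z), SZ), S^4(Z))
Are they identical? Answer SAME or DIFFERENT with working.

Answer: SAME — A ⇓ S^5(Z), B ⇓ S^5(Z)

Reduction:
Term A:
  start: add(S^4(Z), add(mul(SZ, Z), add(Z, SZ)))
  [1] S(add(SSSZ, add(mul(SZ, Z), add(Z, SZ))))
  [2] S(S(add(SSZ, add(mul(SZ, Z), add(Z, SZ)))))
  [3] S(S(S(add(SZ, add(mul(SZ, Z), add(Z, SZ))))))
  [4] S(S(S(S(add(Z, add(mul(SZ, Z), add(Z, SZ)))))))
  [5] S(S(S(S(add(mul(SZ, Z), add(Z, SZ))))))
  [6] S(S(S(S(add(add(Z, mul(Z, Z)), add(Z, SZ))))))
  [7] S(S(S(S(add(mul(Z, Z), add(Z, SZ))))))
  [8] S(S(S(S(add(Z, add(Z, SZ))))))
  [9] S(S(S(S(add(Z, SZ)))))
  [10] S^5(Z)

Term B:
  start: add(mul(add(SZ, Z), SZ), S^4(Z))
  [1] add(mul(S(add(Z, Z)), SZ), S^4(Z))
  [2] add(add(SZ, mul(add(Z, Z), SZ)), S^4(Z))
  [3] add(S(add(Z, mul(add(Z, Z), SZ))), S^4(Z))
  [4] S(add(add(Z, mul(add(Z, Z), SZ)), S^4(Z)))
  [5] S(add(mul(add(Z, Z), SZ), S^4(Z)))
  [6] S(add(mul(Z, SZ), S^4(Z)))
  [7] S(add(Z, S^4(Z)))
  [8] S^5(Z)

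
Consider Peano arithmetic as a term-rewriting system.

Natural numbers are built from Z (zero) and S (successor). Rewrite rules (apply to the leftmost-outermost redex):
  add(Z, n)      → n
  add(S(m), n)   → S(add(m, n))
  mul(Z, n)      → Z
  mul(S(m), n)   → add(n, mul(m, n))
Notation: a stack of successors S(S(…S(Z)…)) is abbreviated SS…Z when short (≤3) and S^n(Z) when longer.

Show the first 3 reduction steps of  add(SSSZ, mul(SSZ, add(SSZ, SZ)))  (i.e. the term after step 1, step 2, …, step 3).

Answer: after 3 steps: S(S(S(add(Z, mul(SSZ, add(SSZ, SZ))))))

Working:
  start: add(SSSZ, mul(SSZ, add(SSZ, SZ)))
  [1] S(add(SSZ, mul(SSZ, add(SSZ, SZ))))
  [2] S(S(add(SZ, mul(SSZ, add(SSZ, SZ)))))
  [3] S(S(S(add(Z, mul(SSZ, add(SSZ, SZ))))))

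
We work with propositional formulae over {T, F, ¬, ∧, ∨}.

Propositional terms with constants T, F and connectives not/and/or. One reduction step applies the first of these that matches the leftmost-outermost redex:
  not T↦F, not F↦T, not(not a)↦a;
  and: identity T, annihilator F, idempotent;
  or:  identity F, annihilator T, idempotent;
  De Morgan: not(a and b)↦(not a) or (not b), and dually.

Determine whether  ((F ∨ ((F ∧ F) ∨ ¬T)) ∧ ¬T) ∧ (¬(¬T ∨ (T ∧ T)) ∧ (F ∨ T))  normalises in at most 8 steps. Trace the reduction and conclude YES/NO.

  start: ((F ∨ ((F ∧ F) ∨ ¬T)) ∧ ¬T) ∧ (¬(¬T ∨ (T ∧ T)) ∧ (F ∨ T))
  [1] (((F ∧ F) ∨ ¬T) ∧ ¬T) ∧ (¬(¬T ∨ (T ∧ T)) ∧ (F ∨ T))
  [2] ((F ∨ ¬T) ∧ ¬T) ∧ (¬(¬T ∨ (T ∧ T)) ∧ (F ∨ T))
  [3] (¬T ∧ ¬T) ∧ (¬(¬T ∨ (T ∧ T)) ∧ (F ∨ T))
  [4] ¬T ∧ (¬(¬T ∨ (T ∧ T)) ∧ (F ∨ T))
  [5] F ∧ (¬(¬T ∨ (T ∧ T)) ∧ (F ∨ T))
  [6] F

Answer: YES — reaches normal form F in 6 ≤ 8 steps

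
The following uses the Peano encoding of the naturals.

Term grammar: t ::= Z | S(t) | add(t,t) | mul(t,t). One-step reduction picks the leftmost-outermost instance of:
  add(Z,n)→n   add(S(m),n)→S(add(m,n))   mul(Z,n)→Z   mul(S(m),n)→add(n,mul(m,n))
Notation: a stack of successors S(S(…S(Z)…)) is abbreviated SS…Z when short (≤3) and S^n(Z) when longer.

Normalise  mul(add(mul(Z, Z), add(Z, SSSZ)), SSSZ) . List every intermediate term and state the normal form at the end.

  start: mul(add(mul(Z, Z), add(Z, SSSZ)), SSSZ)
  [1] mul(add(Z, add(Z, SSSZ)), SSSZ)
  [2] mul(add(Z, SSSZ), SSSZ)
  [3] mul(SSSZ, SSSZ)
  [4] add(SSSZ, mul(SSZ, SSSZ))
  [5] S(add(SSZ, mul(SSZ, SSSZ)))
  [6] S(S(add(SZ, mul(SSZ, SSSZ))))
  [7] S(S(S(add(Z, mul(SSZ, SSSZ)))))
  [8] S(S(S(mul(SSZ, SSSZ))))
  [9] S(S(S(add(SSSZ, mul(SZ, SSSZ)))))
  [10] S(S(S(S(add(SSZ, mul(SZ, SSSZ))))))
  [11] S(S(S(S(S(add(SZ, mul(SZ, SSSZ)))))))
  [12] S(S(S(S(S(S(add(Z, mul(SZ, SSSZ))))))))
  [13] S(S(S(S(S(S(mul(SZ, SSSZ)))))))
  [14] S(S(S(S(S(S(add(SSSZ, mul(Z, SSSZ))))))))
  [15] S(S(S(S(S(S(S(add(SSZ, mul(Z, SSSZ)))))))))
  [16] S(S(S(S(S(S(S(S(add(SZ, mul(Z, SSSZ))))))))))
  [17] S(S(S(S(S(S(S(S(S(add(Z, mul(Z, SSSZ)))))))))))
  [18] S(S(S(S(S(S(S(S(S(mul(Z, SSSZ))))))))))
  [19] S^9(Z)

Answer: normal form = S^9(Z)  (in 19 steps)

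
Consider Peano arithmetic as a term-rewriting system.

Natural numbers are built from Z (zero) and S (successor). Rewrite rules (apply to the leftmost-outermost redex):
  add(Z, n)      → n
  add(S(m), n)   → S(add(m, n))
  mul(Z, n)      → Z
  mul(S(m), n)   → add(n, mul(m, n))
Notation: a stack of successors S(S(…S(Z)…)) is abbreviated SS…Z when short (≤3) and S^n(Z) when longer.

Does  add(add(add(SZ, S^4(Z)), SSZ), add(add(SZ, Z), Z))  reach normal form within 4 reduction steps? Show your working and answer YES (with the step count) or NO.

  start: add(add(add(SZ, S^4(Z)), SSZ), add(add(SZ, Z), Z))
  [1] add(add(S(add(Z, S^4(Z))), SSZ), add(add(SZ, Z), Z))
  [2] add(S(add(add(Z, S^4(Z)), SSZ)), add(add(SZ, Z), Z))
  [3] S(add(add(add(Z, S^4(Z)), SSZ), add(add(SZ, Z), Z)))
  [4] S(add(add(S^4(Z), SSZ), add(add(SZ, Z), Z)))

Answer: NO — after 4 steps the term is S(add(add(S^4(Z), SSZ), add(add(SZ, Z), Z))), not yet normal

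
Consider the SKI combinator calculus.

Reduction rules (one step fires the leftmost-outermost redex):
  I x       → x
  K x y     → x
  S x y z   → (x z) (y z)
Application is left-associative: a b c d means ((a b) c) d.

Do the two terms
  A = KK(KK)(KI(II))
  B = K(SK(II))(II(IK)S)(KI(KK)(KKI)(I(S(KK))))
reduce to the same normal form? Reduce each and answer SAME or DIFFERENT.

Answer: DIFFERENT — A ⇓ KI, B ⇓ K(S(KK))

Derivation:
Term A:
  start: KK(KK)(KI(II))
  step 1: K(KI(II))
  step 2: KI

Term B:
  start: K(SK(II))(II(IK)S)(KI(KK)(KKI)(I(S(KK))))
  step 1: SK(II)(KI(KK)(KKI)(I(S(KK))))
  step 2: K(KI(KK)(KKI)(I(S(KK))))(II(KI(KK)(KKI)(I(S(KK)))))
  step 3: KI(KK)(KKI)(I(S(KK)))
  step 4: I(KKI)(I(S(KK)))
  step 5: KKI(I(S(KK)))
  step 6: K(I(S(KK)))
  step 7: K(S(KK))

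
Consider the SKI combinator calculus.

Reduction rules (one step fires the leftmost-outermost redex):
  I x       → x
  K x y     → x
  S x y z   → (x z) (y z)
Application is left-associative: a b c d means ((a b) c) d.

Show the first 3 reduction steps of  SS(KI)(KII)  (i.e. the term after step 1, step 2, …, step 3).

  start: SS(KI)(KII)
  →1  S(KII)(KI(KII))
  →2  SI(KI(KII))
  →3  SII

Answer: after 3 steps: SII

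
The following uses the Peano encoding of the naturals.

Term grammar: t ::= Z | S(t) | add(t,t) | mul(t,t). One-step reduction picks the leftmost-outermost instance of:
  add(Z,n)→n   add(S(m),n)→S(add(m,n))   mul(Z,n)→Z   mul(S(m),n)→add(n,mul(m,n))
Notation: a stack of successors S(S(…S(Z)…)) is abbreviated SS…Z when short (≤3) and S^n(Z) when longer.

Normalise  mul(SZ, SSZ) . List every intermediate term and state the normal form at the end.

  start: mul(SZ, SSZ)
  →1  add(SSZ, mul(Z, SSZ))
  →2  S(add(SZ, mul(Z, SSZ)))
  →3  S(S(add(Z, mul(Z, SSZ))))
  →4  S(S(mul(Z, SSZ)))
  →5  SSZ

Answer: normal form = SSZ  (in 5 steps)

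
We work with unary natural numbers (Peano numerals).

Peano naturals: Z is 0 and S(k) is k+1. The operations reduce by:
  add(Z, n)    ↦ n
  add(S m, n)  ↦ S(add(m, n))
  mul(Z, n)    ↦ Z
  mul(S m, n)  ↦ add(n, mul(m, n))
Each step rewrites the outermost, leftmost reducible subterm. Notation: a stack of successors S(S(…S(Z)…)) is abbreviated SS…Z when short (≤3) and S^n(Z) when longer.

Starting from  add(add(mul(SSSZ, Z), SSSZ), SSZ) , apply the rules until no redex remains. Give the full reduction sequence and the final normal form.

Answer: normal form = S^5(Z)  (in 12 steps)

Working:
  start: add(add(mul(SSSZ, Z), SSSZ), SSZ)
  →1  add(add(add(Z, mul(SSZ, Z)), SSSZ), SSZ)
  →2  add(add(mul(SSZ, Z), SSSZ), SSZ)
  →3  add(add(add(Z, mul(SZ, Z)), SSSZ), SSZ)
  →4  add(add(mul(SZ, Z), SSSZ), SSZ)
  →5  add(add(add(Z, mul(Z, Z)), SSSZ), SSZ)
  →6  add(add(mul(Z, Z), SSSZ), SSZ)
  →7  add(add(Z, SSSZ), SSZ)
  →8  add(SSSZ, SSZ)
  →9  S(add(SSZ, SSZ))
  →10  S(S(add(SZ, SSZ)))
  →11  S(S(S(add(Z, SSZ))))
  →12  S^5(Z)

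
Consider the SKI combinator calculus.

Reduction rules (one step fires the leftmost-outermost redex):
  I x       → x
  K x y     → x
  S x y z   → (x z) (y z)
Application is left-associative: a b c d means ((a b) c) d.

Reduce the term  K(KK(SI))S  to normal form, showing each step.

Answer: normal form = K  (in 2 steps)

Working:
  start: K(KK(SI))S
  step 1: KK(SI)
  step 2: K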